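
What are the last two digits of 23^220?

01

Square-and-reduce mod 100: 23^1≡23, 23^2≡29, 23^4≡41, 23^8≡81, 23^16≡61, 23^32≡21, 23^64≡41, 23^128≡81.
Since 220 = 4 + 8 + 16 + 64 + 128 in binary, 23^220 ≡ 41·81·61·41·81 ≡ 1 (mod 100).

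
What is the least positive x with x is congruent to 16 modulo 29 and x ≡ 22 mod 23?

x ≡ 22 (mod 23) gives x ∈ {22, 45}.
The first of these with x mod 29 = 16 is 45.

45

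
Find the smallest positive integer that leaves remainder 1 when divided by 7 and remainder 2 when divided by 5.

22

x ≡ 2 (mod 5) gives x ∈ {2, 7, 12, 17, 22}.
The first of these with x mod 7 = 1 is 22.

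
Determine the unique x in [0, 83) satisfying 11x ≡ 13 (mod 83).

11⁻¹ ≡ 68 (mod 83) because 11·68 = 748 = 9·83 + 1.
So x ≡ 68·13 = 884 ≡ 54 (mod 83).

54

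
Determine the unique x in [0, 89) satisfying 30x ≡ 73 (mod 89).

30⁻¹ ≡ 3 (mod 89) because 30·3 = 90 = 1·89 + 1.
So x ≡ 3·73 = 219 ≡ 41 (mod 89).

41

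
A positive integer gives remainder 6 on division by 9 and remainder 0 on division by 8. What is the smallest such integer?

24

x ≡ 0 (mod 8) gives x ∈ {0, 8, 16, 24}.
The first of these with x mod 9 = 6 is 24.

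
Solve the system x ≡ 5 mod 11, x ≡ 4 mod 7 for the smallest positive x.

60

x ≡ 4 (mod 7) gives x ∈ {4, 11, 18, 25, 32, 39, 46, 53, …}.
The first of these with x mod 11 = 5 is 60.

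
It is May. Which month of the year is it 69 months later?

69 = 5·12 + 9, so 69 mod 12 = 9.
May + 9 months → February.

February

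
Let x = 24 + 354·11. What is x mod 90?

354·11 = 3894.
3894 = 43·90 + 24, so 3894 mod 90 = 24.
(24 + 24) mod 90 = 48.

48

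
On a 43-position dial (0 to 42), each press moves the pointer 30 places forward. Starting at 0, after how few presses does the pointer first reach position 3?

13

The inverse of 30 mod 43 is 33 (since 30·33 = 990 ≡ 1).
So x ≡ 33·3 = 99 ≡ 13 (mod 43).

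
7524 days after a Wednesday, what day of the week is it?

Dividing 7524 by 7 gives quotient 1074 and remainder 6.
Wednesday + 6 days → Tuesday.

Tuesday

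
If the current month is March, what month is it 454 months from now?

Dividing 454 by 12 gives quotient 37 and remainder 10.
March + 10 months → January.

January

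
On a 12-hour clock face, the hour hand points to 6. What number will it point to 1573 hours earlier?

Dividing 1573 by 12 gives quotient 131 and remainder 1.
6 − 1 → 5 on a 12-hour dial.

5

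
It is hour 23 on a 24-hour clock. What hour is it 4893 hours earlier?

2

4893 = 203·24 + 21, so 4893 mod 24 = 21.
(23 − 21) mod 24 = 2.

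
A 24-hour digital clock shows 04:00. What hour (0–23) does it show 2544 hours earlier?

Dividing 2544 by 24 gives quotient 106 and remainder 0.
(4 − 0) mod 24 = 4.

4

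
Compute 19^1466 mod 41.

Successive squares of 19 mod 41: 19^1≡19, 19^2≡33, 19^4≡23, 19^8≡37, 19^16≡16, 19^32≡10, 19^64≡18, 19^128≡37, 19^256≡16, 19^512≡10, 19^1024≡18.
1466 = 2 + 8 + 16 + 32 + 128 + 256 + 1024, so 19^1466 ≡ 33·37·16·10·37·16·18 ≡ 20 (mod 41).

20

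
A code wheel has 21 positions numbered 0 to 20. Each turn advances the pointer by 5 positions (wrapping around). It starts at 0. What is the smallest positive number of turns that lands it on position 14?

7

The inverse of 5 mod 21 is 17 (since 5·17 = 85 ≡ 1).
So x ≡ 17·14 = 238 ≡ 7 (mod 21).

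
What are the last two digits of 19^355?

By repeated squaring mod 100: 19^1≡19, 19^2≡61, 19^4≡21, 19^8≡41, 19^16≡81, 19^32≡61, 19^64≡21, 19^128≡41, 19^256≡81.
Since 355 = 1 + 2 + 32 + 64 + 256 in binary, 19^355 ≡ 19·61·61·21·81 ≡ 99 (mod 100).

99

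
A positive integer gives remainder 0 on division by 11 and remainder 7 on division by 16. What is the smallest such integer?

Since 16·9 ≡ 1 (mod 11), take x = 7 + 16·((0−7)·9 mod 11) = 7 + 16·3 = 55.
Check: 55 mod 11 = 0, 55 mod 16 = 7.

55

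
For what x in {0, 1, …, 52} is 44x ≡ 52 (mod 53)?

6

44⁻¹ ≡ 47 (mod 53) because 44·47 = 2068 = 39·53 + 1.
So x ≡ 47·52 = 2444 ≡ 6 (mod 53).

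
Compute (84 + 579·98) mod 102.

12

579·98 = 56742.
56742 = 556·102 + 30, so 56742 mod 102 = 30.
(84 + 30) mod 102 = 12.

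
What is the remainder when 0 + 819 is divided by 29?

Dividing 819 by 29 gives quotient 28 and remainder 7.
(0 + 7) mod 29 = 7.

7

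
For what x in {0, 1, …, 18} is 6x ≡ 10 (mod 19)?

8

6⁻¹ ≡ 16 (mod 19) because 6·16 = 96 = 5·19 + 1.
So x ≡ 16·10 = 160 ≡ 8 (mod 19).
Check: 6·8 = 48 = 2·19 + 10.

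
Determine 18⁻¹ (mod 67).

41

67 = 3·18 + 13
18 = 1·13 + 5
13 = 2·5 + 3
5 = 1·3 + 2
3 = 1·2 + 1
2 = 2·1 + 0
Back-substituting gives 18·41 ≡ 1 (mod 67).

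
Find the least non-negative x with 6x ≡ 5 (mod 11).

10

6⁻¹ ≡ 2 (mod 11) because 6·2 = 12 = 1·11 + 1.
Multiplying both sides by 2: x ≡ 2·5 = 10 ≡ 10 (mod 11).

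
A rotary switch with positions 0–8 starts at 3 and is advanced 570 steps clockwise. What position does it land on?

6

Dividing 570 by 9 gives quotient 63 and remainder 3.
(3 + 3) mod 9 = 6.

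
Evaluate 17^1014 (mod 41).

Successive squares of 17 mod 41: 17^1≡17, 17^2≡2, 17^4≡4, 17^8≡16, 17^16≡10, 17^32≡18, 17^64≡37, 17^128≡16, 17^256≡10, 17^512≡18.
Since 1014 = 2 + 4 + 16 + 32 + 64 + 128 + 256 + 512 in binary, 17^1014 ≡ 2·4·10·18·37·16·10·18 ≡ 5 (mod 41).

5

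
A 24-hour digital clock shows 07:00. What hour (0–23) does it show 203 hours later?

18

Dividing 203 by 24 gives quotient 8 and remainder 11.
(7 + 11) mod 24 = 18.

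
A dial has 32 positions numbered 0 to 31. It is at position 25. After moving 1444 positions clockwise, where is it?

1444 − 45·32 = 4, so 1444 ≡ 4 (mod 32).
(25 + 4) mod 32 = 29.

29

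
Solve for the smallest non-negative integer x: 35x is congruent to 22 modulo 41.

10

The inverse of 35 mod 41 is 34 (since 35·34 = 1190 ≡ 1).
So x ≡ 34·22 = 748 ≡ 10 (mod 41).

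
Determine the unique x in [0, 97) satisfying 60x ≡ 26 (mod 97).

36

The inverse of 60 mod 97 is 76 (since 60·76 = 4560 ≡ 1).
Multiplying both sides by 76: x ≡ 76·26 = 1976 ≡ 36 (mod 97).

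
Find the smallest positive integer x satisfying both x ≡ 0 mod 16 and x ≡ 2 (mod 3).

x ≡ 2 (mod 3) gives x ∈ {2, 5, 8, 11, 14, 17, 20, 23, …}.
The first of these with x mod 16 = 0 is 32.

32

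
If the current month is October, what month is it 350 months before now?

350 = 29·12 + 2, so 350 mod 12 = 2.
October − 2 months → August.

August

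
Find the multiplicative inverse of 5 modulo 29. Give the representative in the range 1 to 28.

29 = 5·5 + 4
5 = 1·4 + 1
4 = 4·1 + 0
Back-substituting gives 5·6 ≡ 1 (mod 29).

6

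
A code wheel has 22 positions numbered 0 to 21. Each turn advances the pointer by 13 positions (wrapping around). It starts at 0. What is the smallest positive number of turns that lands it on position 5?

19

The inverse of 13 mod 22 is 17 (since 13·17 = 221 ≡ 1).
So x ≡ 17·5 = 85 ≡ 19 (mod 22).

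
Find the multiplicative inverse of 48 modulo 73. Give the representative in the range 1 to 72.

73 = 1·48 + 25
48 = 1·25 + 23
25 = 1·23 + 2
23 = 11·2 + 1
2 = 2·1 + 0
Back-substituting gives 48·35 ≡ 1 (mod 73).

35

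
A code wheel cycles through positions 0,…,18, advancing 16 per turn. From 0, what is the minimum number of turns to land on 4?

16⁻¹ ≡ 6 (mod 19) because 16·6 = 96 = 5·19 + 1.
So x ≡ 6·4 = 24 ≡ 5 (mod 19).

5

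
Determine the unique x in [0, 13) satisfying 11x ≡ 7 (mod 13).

3

The inverse of 11 mod 13 is 6 (since 11·6 = 66 ≡ 1).
So x ≡ 6·7 = 42 ≡ 3 (mod 13).
Check: 11·3 = 33 = 2·13 + 7.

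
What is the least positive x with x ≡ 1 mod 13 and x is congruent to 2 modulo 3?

14

x ≡ 2 (mod 3) gives x ∈ {2, 5, 8, 11, 14}.
The first of these with x mod 13 = 1 is 14.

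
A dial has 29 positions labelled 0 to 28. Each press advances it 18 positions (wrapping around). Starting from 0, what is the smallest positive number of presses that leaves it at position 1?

18·21 = 378 = 13·29 + 1, so 18⁻¹ ≡ 21 (mod 29).

21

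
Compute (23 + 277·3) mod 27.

277·3 = 831.
Dividing 831 by 27 gives quotient 30 and remainder 21.
(23 + 21) mod 27 = 17.

17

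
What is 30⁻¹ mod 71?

30·45 = 1350 = 19·71 + 1, so 30⁻¹ ≡ 45 (mod 71).

45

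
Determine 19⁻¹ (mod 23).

23 = 1·19 + 4
19 = 4·4 + 3
4 = 1·3 + 1
3 = 3·1 + 0
Back-substituting gives 19·17 ≡ 1 (mod 23).

17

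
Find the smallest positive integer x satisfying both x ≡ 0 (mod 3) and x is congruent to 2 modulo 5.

12

Since 5·2 ≡ 1 (mod 3), take x = 2 + 5·((0−2)·2 mod 3) = 2 + 5·2 = 12.
Check: 12 mod 3 = 0, 12 mod 5 = 2.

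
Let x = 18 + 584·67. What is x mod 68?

584·67 = 39128.
39128 = 575·68 + 28, so 39128 mod 68 = 28.
(18 + 28) mod 68 = 46.

46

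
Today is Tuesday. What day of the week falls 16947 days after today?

Dividing 16947 by 7 gives quotient 2421 and remainder 0.
Tuesday + 0 days → Tuesday.

Tuesday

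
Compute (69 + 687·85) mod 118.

54

687·85 = 58395.
58395 mod 118 = 103 (since 494·118 = 58292).
(69 + 103) mod 118 = 54.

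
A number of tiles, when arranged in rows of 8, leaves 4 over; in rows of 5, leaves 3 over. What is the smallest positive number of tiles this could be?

x ≡ 3 (mod 5) gives x ∈ {3, 8, 13, 18, 23, 28}.
The first of these with x mod 8 = 4 is 28.

28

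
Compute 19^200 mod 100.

By repeated squaring mod 100: 19^1≡19, 19^2≡61, 19^4≡21, 19^8≡41, 19^16≡81, 19^32≡61, 19^64≡21, 19^128≡41.
200 = 8 + 64 + 128, so 19^200 ≡ 41·21·41 ≡ 1 (mod 100).

1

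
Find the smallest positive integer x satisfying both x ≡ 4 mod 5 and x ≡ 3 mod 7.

x ≡ 4 (mod 5) gives x ∈ {4, 9, 14, 19, 24}.
The first of these with x mod 7 = 3 is 24.

24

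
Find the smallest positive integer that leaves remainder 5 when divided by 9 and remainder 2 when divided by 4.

14

x ≡ 2 (mod 4) gives x ∈ {2, 6, 10, 14}.
The first of these with x mod 9 = 5 is 14.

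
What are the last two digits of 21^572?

41

By repeated squaring mod 100: 21^1≡21, 21^2≡41, 21^4≡81, 21^8≡61, 21^16≡21, 21^32≡41, 21^64≡81, 21^128≡61, 21^256≡21, 21^512≡41.
572 = 4 + 8 + 16 + 32 + 512, so 21^572 ≡ 81·61·21·41·41 ≡ 41 (mod 100).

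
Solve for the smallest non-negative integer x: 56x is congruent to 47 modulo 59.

4

56⁻¹ ≡ 39 (mod 59) because 56·39 = 2184 = 37·59 + 1.
So x ≡ 39·47 = 1833 ≡ 4 (mod 59).
Check: 56·4 = 224 = 3·59 + 47.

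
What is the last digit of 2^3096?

6

Powers of 2 mod 10 repeat with period 4: 2, 4, 8, 6.
3096 mod 4 = 0, so the last digit matches 2^4 = 6.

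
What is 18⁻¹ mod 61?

18·17 = 306 = 5·61 + 1, so 18⁻¹ ≡ 17 (mod 61).

17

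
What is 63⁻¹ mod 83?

29

83 = 1·63 + 20
63 = 3·20 + 3
20 = 6·3 + 2
3 = 1·2 + 1
2 = 2·1 + 0
Back-substituting gives 63·29 ≡ 1 (mod 83).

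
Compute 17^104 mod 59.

Square-and-reduce mod 59: 17^1≡17, 17^2≡53, 17^4≡36, 17^8≡57, 17^16≡4, 17^32≡16, 17^64≡20.
Since 104 = 8 + 32 + 64 in binary, 17^104 ≡ 57·16·20 ≡ 9 (mod 59).

9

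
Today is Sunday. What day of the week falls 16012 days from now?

16012 mod 7 = 3 (since 2287·7 = 16009).
Sunday + 3 days → Wednesday.

Wednesday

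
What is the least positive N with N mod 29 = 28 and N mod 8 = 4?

x ≡ 4 (mod 8) gives x ∈ {4, 12, 20, 28}.
The first of these with x mod 29 = 28 is 28.

28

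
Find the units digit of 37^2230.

Last digits of 7^n: 7, 9, 3, 1 (period 4).
2230 leaves remainder 2 on division by 4, so 37^2230 ends in 9.

9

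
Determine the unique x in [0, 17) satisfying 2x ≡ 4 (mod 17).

2

2⁻¹ ≡ 9 (mod 17) because 2·9 = 18 = 1·17 + 1.
So x ≡ 9·4 = 36 ≡ 2 (mod 17).
Check: 2·2 = 4 = 0·17 + 4.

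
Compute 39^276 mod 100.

Square-and-reduce mod 100: 39^1≡39, 39^2≡21, 39^4≡41, 39^8≡81, 39^16≡61, 39^32≡21, 39^64≡41, 39^128≡81, 39^256≡61.
Since 276 = 4 + 16 + 256 in binary, 39^276 ≡ 41·61·61 ≡ 61 (mod 100).

61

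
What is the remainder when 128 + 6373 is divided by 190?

Dividing 6373 by 190 gives quotient 33 and remainder 103.
(128 + 103) mod 190 = 41.

41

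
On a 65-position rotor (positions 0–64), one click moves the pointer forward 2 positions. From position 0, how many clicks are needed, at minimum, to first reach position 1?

33

65 = 32·2 + 1
2 = 2·1 + 0
Back-substituting gives 2·33 ≡ 1 (mod 65).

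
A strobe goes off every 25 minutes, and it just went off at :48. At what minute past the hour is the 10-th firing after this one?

10·25 = 250.
250 − 4·60 = 10, so 250 ≡ 10 (mod 60).
(48 + 10) mod 60 = 58.

58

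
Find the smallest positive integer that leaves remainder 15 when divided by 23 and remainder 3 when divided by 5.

Since 5·14 ≡ 1 (mod 23), take x = 3 + 5·((15−3)·14 mod 23) = 3 + 5·7 = 38.
Check: 38 mod 23 = 15, 38 mod 5 = 3.

38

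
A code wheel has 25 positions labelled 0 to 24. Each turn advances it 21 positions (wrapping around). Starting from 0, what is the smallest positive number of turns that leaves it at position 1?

25 = 1·21 + 4
21 = 5·4 + 1
4 = 4·1 + 0
Back-substituting gives 21·6 ≡ 1 (mod 25).

6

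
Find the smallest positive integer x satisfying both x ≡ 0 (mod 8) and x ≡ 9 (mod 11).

64

Since 11·3 ≡ 1 (mod 8), take x = 9 + 11·((0−9)·3 mod 8) = 9 + 11·5 = 64.
Check: 64 mod 8 = 0, 64 mod 11 = 9.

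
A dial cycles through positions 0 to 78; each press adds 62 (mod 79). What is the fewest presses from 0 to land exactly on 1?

65

62·65 = 4030 = 51·79 + 1, so 62⁻¹ ≡ 65 (mod 79).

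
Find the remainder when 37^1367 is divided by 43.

Successive squares of 37 mod 43: 37^1≡37, 37^2≡36, 37^4≡6, 37^8≡36, 37^16≡6, 37^32≡36, 37^64≡6, 37^128≡36, 37^256≡6, 37^512≡36, 37^1024≡6.
Since 1367 = 1 + 2 + 4 + 16 + 64 + 256 + 1024 in binary, 37^1367 ≡ 37·36·6·6·6·6·6 ≡ 7 (mod 43).

7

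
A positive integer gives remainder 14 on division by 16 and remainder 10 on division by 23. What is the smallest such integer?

x ≡ 14 (mod 16) gives x ∈ {14, 30, 46, 62, 78, 94, 110, 126, …}.
The first of these with x mod 23 = 10 is 286.

286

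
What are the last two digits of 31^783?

Square-and-reduce mod 100: 31^1≡31, 31^2≡61, 31^4≡21, 31^8≡41, 31^16≡81, 31^32≡61, 31^64≡21, 31^128≡41, 31^256≡81, 31^512≡61.
Since 783 = 1 + 2 + 4 + 8 + 256 + 512 in binary, 31^783 ≡ 31·61·21·41·81·61 ≡ 91 (mod 100).

91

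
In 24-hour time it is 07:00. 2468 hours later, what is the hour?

3

2468 mod 24 = 20 (since 102·24 = 2448).
(7 + 20) mod 24 = 3.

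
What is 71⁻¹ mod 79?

79 = 1·71 + 8
71 = 8·8 + 7
8 = 1·7 + 1
7 = 7·1 + 0
Back-substituting gives 71·69 ≡ 1 (mod 79).

69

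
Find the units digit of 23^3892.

The units digit of 23^n cycles with period 4: 3, 9, 7, 1, …
3892 leaves remainder 0 on division by 4, so 23^3892 ends in 1.

1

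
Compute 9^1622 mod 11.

By repeated squaring mod 11: 9^1≡9, 9^2≡4, 9^4≡5, 9^8≡3, 9^16≡9, 9^32≡4, 9^64≡5, 9^128≡3, 9^256≡9, 9^512≡4, 9^1024≡5.
1622 = 2 + 4 + 16 + 64 + 512 + 1024, so 9^1622 ≡ 4·5·9·5·4·5 ≡ 4 (mod 11).

4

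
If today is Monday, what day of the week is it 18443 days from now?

Dividing 18443 by 7 gives quotient 2634 and remainder 5.
Monday + 5 days → Saturday.

Saturday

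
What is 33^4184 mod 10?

1

The units digit of 33^n cycles with period 4: 3, 9, 7, 1, …
4184 leaves remainder 0 on division by 4, so 33^4184 ends in 1.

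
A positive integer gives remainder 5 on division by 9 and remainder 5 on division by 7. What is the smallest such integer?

5

x ≡ 5 (mod 7) gives x ∈ {5}.
The first of these with x mod 9 = 5 is 5.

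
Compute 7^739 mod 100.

43

Successive squares of 7 mod 100: 7^1≡7, 7^2≡49, 7^4≡1, 7^8≡1, 7^16≡1, 7^32≡1, 7^64≡1, 7^128≡1, 7^256≡1, 7^512≡1.
739 = 1 + 2 + 32 + 64 + 128 + 512, so 7^739 ≡ 7·49·1·1·1·1 ≡ 43 (mod 100).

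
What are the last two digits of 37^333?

Successive squares of 37 mod 100: 37^1≡37, 37^2≡69, 37^4≡61, 37^8≡21, 37^16≡41, 37^32≡81, 37^64≡61, 37^128≡21, 37^256≡41.
333 = 1 + 4 + 8 + 64 + 256, so 37^333 ≡ 37·61·21·61·41 ≡ 97 (mod 100).

97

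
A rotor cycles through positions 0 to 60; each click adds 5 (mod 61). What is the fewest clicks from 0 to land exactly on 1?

49

61 = 12·5 + 1
5 = 5·1 + 0
Back-substituting gives 5·49 ≡ 1 (mod 61).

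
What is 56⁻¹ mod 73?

73 = 1·56 + 17
56 = 3·17 + 5
17 = 3·5 + 2
5 = 2·2 + 1
2 = 2·1 + 0
Back-substituting gives 56·30 ≡ 1 (mod 73).

30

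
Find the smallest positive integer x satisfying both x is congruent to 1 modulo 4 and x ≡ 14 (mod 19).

x ≡ 1 (mod 4) gives x ∈ {1, 5, 9, 13, 17, 21, 25, 29, …}.
The first of these with x mod 19 = 14 is 33.

33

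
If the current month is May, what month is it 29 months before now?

December

29 − 2·12 = 5, so 29 ≡ 5 (mod 12).
May − 5 months → December.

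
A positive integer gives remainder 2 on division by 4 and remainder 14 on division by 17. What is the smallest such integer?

14

x ≡ 2 (mod 4) gives x ∈ {2, 6, 10, 14}.
The first of these with x mod 17 = 14 is 14.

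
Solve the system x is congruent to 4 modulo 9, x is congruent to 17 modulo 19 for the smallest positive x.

112

Since 19·1 ≡ 1 (mod 9), take x = 17 + 19·((4−17)·1 mod 9) = 17 + 19·5 = 112.
Check: 112 mod 9 = 4, 112 mod 19 = 17.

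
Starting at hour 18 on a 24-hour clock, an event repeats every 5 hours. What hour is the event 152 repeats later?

10

152·5 = 760.
760 mod 24 = 16 (since 31·24 = 744).
(18 + 16) mod 24 = 10.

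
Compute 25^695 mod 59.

26

Successive squares of 25 mod 59: 25^1≡25, 25^2≡35, 25^4≡45, 25^8≡19, 25^16≡7, 25^32≡49, 25^64≡41, 25^128≡29, 25^256≡15, 25^512≡48.
695 = 1 + 2 + 4 + 16 + 32 + 128 + 512, so 25^695 ≡ 25·35·45·7·49·29·48 ≡ 26 (mod 59).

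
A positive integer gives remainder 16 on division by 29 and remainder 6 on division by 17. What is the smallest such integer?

x ≡ 6 (mod 17) gives x ∈ {6, 23, 40, 57, 74}.
The first of these with x mod 29 = 16 is 74.

74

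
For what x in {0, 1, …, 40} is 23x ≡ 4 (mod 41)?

18

The inverse of 23 mod 41 is 25 (since 23·25 = 575 ≡ 1).
So x ≡ 25·4 = 100 ≡ 18 (mod 41).
Check: 23·18 = 414 = 10·41 + 4.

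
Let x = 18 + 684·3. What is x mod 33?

24

684·3 = 2052.
2052 mod 33 = 6 (since 62·33 = 2046).
(18 + 6) mod 33 = 24.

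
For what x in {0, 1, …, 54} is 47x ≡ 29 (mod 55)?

17

47⁻¹ ≡ 48 (mod 55) because 47·48 = 2256 = 41·55 + 1.
Multiplying both sides by 48: x ≡ 48·29 = 1392 ≡ 17 (mod 55).
Check: 47·17 = 799 = 14·55 + 29.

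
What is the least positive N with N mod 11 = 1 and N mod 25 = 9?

x ≡ 1 (mod 11) gives x ∈ {1, 12, 23, 34}.
The first of these with x mod 25 = 9 is 34.

34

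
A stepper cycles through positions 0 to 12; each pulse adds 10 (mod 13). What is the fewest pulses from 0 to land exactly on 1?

4

13 = 1·10 + 3
10 = 3·3 + 1
3 = 3·1 + 0
Back-substituting gives 10·4 ≡ 1 (mod 13).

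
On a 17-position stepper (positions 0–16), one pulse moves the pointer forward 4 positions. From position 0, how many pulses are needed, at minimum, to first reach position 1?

17 = 4·4 + 1
4 = 4·1 + 0
Back-substituting gives 4·13 ≡ 1 (mod 17).

13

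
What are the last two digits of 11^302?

Successive squares of 11 mod 100: 11^1≡11, 11^2≡21, 11^4≡41, 11^8≡81, 11^16≡61, 11^32≡21, 11^64≡41, 11^128≡81, 11^256≡61.
Since 302 = 2 + 4 + 8 + 32 + 256 in binary, 11^302 ≡ 21·41·81·21·61 ≡ 21 (mod 100).

21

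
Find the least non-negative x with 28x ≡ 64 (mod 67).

31

The inverse of 28 mod 67 is 12 (since 28·12 = 336 ≡ 1).
Multiplying both sides by 12: x ≡ 12·64 = 768 ≡ 31 (mod 67).
Check: 28·31 = 868 = 12·67 + 64.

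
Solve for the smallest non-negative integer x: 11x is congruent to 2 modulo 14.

11⁻¹ ≡ 9 (mod 14) because 11·9 = 99 = 7·14 + 1.
Multiplying both sides by 9: x ≡ 9·2 = 18 ≡ 4 (mod 14).

4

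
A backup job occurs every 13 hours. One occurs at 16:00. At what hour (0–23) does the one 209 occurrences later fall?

209·13 = 2717.
2717 = 113·24 + 5, so 2717 mod 24 = 5.
(16 + 5) mod 24 = 21.

21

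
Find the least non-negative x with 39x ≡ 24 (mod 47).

44

The inverse of 39 mod 47 is 41 (since 39·41 = 1599 ≡ 1).
So x ≡ 41·24 = 984 ≡ 44 (mod 47).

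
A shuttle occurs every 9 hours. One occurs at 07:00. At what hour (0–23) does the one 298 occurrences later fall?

1

298·9 = 2682.
Dividing 2682 by 24 gives quotient 111 and remainder 18.
(7 + 18) mod 24 = 1.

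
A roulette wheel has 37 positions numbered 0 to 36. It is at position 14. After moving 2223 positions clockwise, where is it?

2223 = 60·37 + 3, so 2223 mod 37 = 3.
(14 + 3) mod 37 = 17.

17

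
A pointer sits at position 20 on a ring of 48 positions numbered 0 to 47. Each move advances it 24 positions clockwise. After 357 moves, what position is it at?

357·24 = 8568.
Dividing 8568 by 48 gives quotient 178 and remainder 24.
(20 + 24) mod 48 = 44.

44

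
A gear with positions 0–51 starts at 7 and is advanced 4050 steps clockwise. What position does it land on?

4050 mod 52 = 46 (since 77·52 = 4004).
(7 + 46) mod 52 = 1.

1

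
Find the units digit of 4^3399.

4

Last digits of 4^n: 4, 6 (period 2).
3399 mod 2 = 1, so the last digit matches 4^1 = 4.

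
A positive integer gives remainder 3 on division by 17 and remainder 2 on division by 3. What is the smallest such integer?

20

Since 3·6 ≡ 1 (mod 17), take x = 2 + 3·((3−2)·6 mod 17) = 2 + 3·6 = 20.
Check: 20 mod 17 = 3, 20 mod 3 = 2.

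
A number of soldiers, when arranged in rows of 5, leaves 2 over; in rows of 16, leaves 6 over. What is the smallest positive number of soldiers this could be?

22

x ≡ 2 (mod 5) gives x ∈ {2, 7, 12, 17, 22}.
The first of these with x mod 16 = 6 is 22.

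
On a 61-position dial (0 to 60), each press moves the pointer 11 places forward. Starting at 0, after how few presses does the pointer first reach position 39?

11⁻¹ ≡ 50 (mod 61) because 11·50 = 550 = 9·61 + 1.
So x ≡ 50·39 = 1950 ≡ 59 (mod 61).

59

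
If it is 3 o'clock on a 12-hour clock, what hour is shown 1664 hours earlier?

7

1664 − 138·12 = 8, so 1664 ≡ 8 (mod 12).
3 − 8 → 7 on a 12-hour dial.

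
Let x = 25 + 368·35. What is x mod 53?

26

368·35 = 12880.
Dividing 12880 by 53 gives quotient 243 and remainder 1.
(25 + 1) mod 53 = 26.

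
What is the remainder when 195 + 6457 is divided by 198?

6457 − 32·198 = 121, so 6457 ≡ 121 (mod 198).
(195 + 121) mod 198 = 118.

118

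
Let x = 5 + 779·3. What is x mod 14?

779·3 = 2337.
2337 = 166·14 + 13, so 2337 mod 14 = 13.
(5 + 13) mod 14 = 4.

4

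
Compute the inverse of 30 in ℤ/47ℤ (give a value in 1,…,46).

11

30·11 = 330 = 7·47 + 1, so 30⁻¹ ≡ 11 (mod 47).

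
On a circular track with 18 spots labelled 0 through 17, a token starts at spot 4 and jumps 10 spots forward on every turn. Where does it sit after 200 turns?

6

200·10 = 2000.
2000 − 111·18 = 2, so 2000 ≡ 2 (mod 18).
(4 + 2) mod 18 = 6.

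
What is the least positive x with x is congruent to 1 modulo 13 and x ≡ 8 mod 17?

144

x ≡ 1 (mod 13) gives x ∈ {1, 14, 27, 40, 53, 66, 79, 92, …}.
The first of these with x mod 17 = 8 is 144.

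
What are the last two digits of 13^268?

21

By repeated squaring mod 100: 13^1≡13, 13^2≡69, 13^4≡61, 13^8≡21, 13^16≡41, 13^32≡81, 13^64≡61, 13^128≡21, 13^256≡41.
268 = 4 + 8 + 256, so 13^268 ≡ 61·21·41 ≡ 21 (mod 100).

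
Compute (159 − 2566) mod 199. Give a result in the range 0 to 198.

2566 mod 199 = 178 (since 12·199 = 2388).
(159 − 178) mod 199 = 180.

180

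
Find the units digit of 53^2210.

Powers of 3 mod 10 repeat with period 4: 3, 9, 7, 1.
2210 leaves remainder 2 on division by 4, so 53^2210 ends in 9.

9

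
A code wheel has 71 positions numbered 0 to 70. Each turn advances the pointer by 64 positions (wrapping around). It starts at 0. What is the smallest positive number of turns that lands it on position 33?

The inverse of 64 mod 71 is 10 (since 64·10 = 640 ≡ 1).
Multiplying both sides by 10: x ≡ 10·33 = 330 ≡ 46 (mod 71).
Check: 64·46 = 2944 = 41·71 + 33.

46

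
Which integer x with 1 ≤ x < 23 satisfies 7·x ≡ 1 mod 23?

7·10 = 70 = 3·23 + 1, so 7⁻¹ ≡ 10 (mod 23).

10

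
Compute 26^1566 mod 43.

21

Successive squares of 26 mod 43: 26^1≡26, 26^2≡31, 26^4≡15, 26^8≡10, 26^16≡14, 26^32≡24, 26^64≡17, 26^128≡31, 26^256≡15, 26^512≡10, 26^1024≡14.
Since 1566 = 2 + 4 + 8 + 16 + 512 + 1024 in binary, 26^1566 ≡ 31·15·10·14·10·14 ≡ 21 (mod 43).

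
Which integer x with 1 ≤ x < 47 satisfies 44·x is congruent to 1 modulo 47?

31

44·31 = 1364 = 29·47 + 1, so 44⁻¹ ≡ 31 (mod 47).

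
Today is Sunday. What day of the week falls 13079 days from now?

Wednesday

13079 − 1868·7 = 3, so 13079 ≡ 3 (mod 7).
Sunday + 3 days → Wednesday.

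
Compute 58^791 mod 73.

By repeated squaring mod 73: 58^1≡58, 58^2≡6, 58^4≡36, 58^8≡55, 58^16≡32, 58^32≡2, 58^64≡4, 58^128≡16, 58^256≡37, 58^512≡55.
Since 791 = 1 + 2 + 4 + 16 + 256 + 512 in binary, 58^791 ≡ 58·6·36·32·37·55 ≡ 34 (mod 73).

34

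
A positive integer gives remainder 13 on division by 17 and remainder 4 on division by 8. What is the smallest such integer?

x ≡ 4 (mod 8) gives x ∈ {4, 12, 20, 28, 36, 44, 52, 60, …}.
The first of these with x mod 17 = 13 is 132.

132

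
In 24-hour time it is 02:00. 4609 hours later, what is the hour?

3

4609 mod 24 = 1 (since 192·24 = 4608).
(2 + 1) mod 24 = 3.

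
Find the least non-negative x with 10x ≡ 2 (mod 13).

8

10⁻¹ ≡ 4 (mod 13) because 10·4 = 40 = 3·13 + 1.
So x ≡ 4·2 = 8 ≡ 8 (mod 13).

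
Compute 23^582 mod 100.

Successive squares of 23 mod 100: 23^1≡23, 23^2≡29, 23^4≡41, 23^8≡81, 23^16≡61, 23^32≡21, 23^64≡41, 23^128≡81, 23^256≡61, 23^512≡21.
Since 582 = 2 + 4 + 64 + 512 in binary, 23^582 ≡ 29·41·41·21 ≡ 29 (mod 100).

29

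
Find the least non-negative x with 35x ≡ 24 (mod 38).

30

The inverse of 35 mod 38 is 25 (since 35·25 = 875 ≡ 1).
So x ≡ 25·24 = 600 ≡ 30 (mod 38).
Check: 35·30 = 1050 = 27·38 + 24.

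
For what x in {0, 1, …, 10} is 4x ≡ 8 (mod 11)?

The inverse of 4 mod 11 is 3 (since 4·3 = 12 ≡ 1).
Multiplying both sides by 3: x ≡ 3·8 = 24 ≡ 2 (mod 11).

2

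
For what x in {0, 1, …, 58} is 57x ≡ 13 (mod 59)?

The inverse of 57 mod 59 is 29 (since 57·29 = 1653 ≡ 1).
Multiplying both sides by 29: x ≡ 29·13 = 377 ≡ 23 (mod 59).
Check: 57·23 = 1311 = 22·59 + 13.

23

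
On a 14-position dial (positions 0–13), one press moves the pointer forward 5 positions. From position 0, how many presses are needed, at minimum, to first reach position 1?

3

5·3 = 15 = 1·14 + 1, so 5⁻¹ ≡ 3 (mod 14).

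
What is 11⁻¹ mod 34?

31

34 = 3·11 + 1
11 = 11·1 + 0
Back-substituting gives 11·31 ≡ 1 (mod 34).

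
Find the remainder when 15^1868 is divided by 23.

Square-and-reduce mod 23: 15^1≡15, 15^2≡18, 15^4≡2, 15^8≡4, 15^16≡16, 15^32≡3, 15^64≡9, 15^128≡12, 15^256≡6, 15^512≡13, 15^1024≡8.
Since 1868 = 4 + 8 + 64 + 256 + 512 + 1024 in binary, 15^1868 ≡ 2·4·9·6·13·8 ≡ 9 (mod 23).

9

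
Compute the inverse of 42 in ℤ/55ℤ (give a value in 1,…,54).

55 = 1·42 + 13
42 = 3·13 + 3
13 = 4·3 + 1
3 = 3·1 + 0
Back-substituting gives 42·38 ≡ 1 (mod 55).

38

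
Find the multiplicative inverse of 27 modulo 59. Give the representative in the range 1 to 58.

35

27·35 = 945 = 16·59 + 1, so 27⁻¹ ≡ 35 (mod 59).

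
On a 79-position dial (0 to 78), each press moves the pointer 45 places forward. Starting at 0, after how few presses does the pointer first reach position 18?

32

45⁻¹ ≡ 72 (mod 79) because 45·72 = 3240 = 41·79 + 1.
Multiplying both sides by 72: x ≡ 72·18 = 1296 ≡ 32 (mod 79).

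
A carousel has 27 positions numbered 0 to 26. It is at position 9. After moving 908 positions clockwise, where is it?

26

Dividing 908 by 27 gives quotient 33 and remainder 17.
(9 + 17) mod 27 = 26.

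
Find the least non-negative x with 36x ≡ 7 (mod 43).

42

The inverse of 36 mod 43 is 6 (since 36·6 = 216 ≡ 1).
Multiplying both sides by 6: x ≡ 6·7 = 42 ≡ 42 (mod 43).
Check: 36·42 = 1512 = 35·43 + 7.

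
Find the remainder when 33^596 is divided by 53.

42

Square-and-reduce mod 53: 33^1≡33, 33^2≡29, 33^4≡46, 33^8≡49, 33^16≡16, 33^32≡44, 33^64≡28, 33^128≡42, 33^256≡15, 33^512≡13.
Since 596 = 4 + 16 + 64 + 512 in binary, 33^596 ≡ 46·16·28·13 ≡ 42 (mod 53).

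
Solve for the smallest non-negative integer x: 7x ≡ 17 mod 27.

14

7⁻¹ ≡ 4 (mod 27) because 7·4 = 28 = 1·27 + 1.
Multiplying both sides by 4: x ≡ 4·17 = 68 ≡ 14 (mod 27).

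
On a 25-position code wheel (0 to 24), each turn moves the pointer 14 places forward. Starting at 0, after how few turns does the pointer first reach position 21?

14

The inverse of 14 mod 25 is 9 (since 14·9 = 126 ≡ 1).
So x ≡ 9·21 = 189 ≡ 14 (mod 25).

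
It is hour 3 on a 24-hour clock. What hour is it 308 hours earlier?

7

308 = 12·24 + 20, so 308 mod 24 = 20.
(3 − 20) mod 24 = 7.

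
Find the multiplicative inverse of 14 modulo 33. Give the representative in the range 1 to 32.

26

33 = 2·14 + 5
14 = 2·5 + 4
5 = 1·4 + 1
4 = 4·1 + 0
Back-substituting gives 14·26 ≡ 1 (mod 33).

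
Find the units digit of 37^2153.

7

Powers of 7 mod 10 repeat with period 4: 7, 9, 3, 1.
2153 leaves remainder 1 on division by 4, so 37^2153 ends in 7.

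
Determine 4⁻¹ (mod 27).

4·7 = 28 = 1·27 + 1, so 4⁻¹ ≡ 7 (mod 27).

7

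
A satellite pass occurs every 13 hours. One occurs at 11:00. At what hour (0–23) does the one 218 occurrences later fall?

13

218·13 = 2834.
2834 mod 24 = 2 (since 118·24 = 2832).
(11 + 2) mod 24 = 13.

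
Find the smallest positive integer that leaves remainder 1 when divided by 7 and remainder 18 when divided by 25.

43

x ≡ 1 (mod 7) gives x ∈ {1, 8, 15, 22, 29, 36, 43}.
The first of these with x mod 25 = 18 is 43.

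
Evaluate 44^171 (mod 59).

54

Successive squares of 44 mod 59: 44^1≡44, 44^2≡48, 44^4≡3, 44^8≡9, 44^16≡22, 44^32≡12, 44^64≡26, 44^128≡27.
171 = 1 + 2 + 8 + 32 + 128, so 44^171 ≡ 44·48·9·12·27 ≡ 54 (mod 59).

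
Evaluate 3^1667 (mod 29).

By repeated squaring mod 29: 3^1≡3, 3^2≡9, 3^4≡23, 3^8≡7, 3^16≡20, 3^32≡23, 3^64≡7, 3^128≡20, 3^256≡23, 3^512≡7, 3^1024≡20.
1667 = 1 + 2 + 128 + 512 + 1024, so 3^1667 ≡ 3·9·20·7·20 ≡ 26 (mod 29).

26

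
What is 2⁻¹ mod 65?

33

65 = 32·2 + 1
2 = 2·1 + 0
Back-substituting gives 2·33 ≡ 1 (mod 65).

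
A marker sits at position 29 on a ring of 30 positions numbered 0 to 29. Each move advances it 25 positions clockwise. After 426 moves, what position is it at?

29

426·25 = 10650.
10650 − 355·30 = 0, so 10650 ≡ 0 (mod 30).
(29 + 0) mod 30 = 29.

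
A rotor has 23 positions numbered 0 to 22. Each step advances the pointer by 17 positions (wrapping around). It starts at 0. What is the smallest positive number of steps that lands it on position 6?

17⁻¹ ≡ 19 (mod 23) because 17·19 = 323 = 14·23 + 1.
So x ≡ 19·6 = 114 ≡ 22 (mod 23).
Check: 17·22 = 374 = 16·23 + 6.

22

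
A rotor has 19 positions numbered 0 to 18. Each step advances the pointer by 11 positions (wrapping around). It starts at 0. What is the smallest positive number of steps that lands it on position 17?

5

The inverse of 11 mod 19 is 7 (since 11·7 = 77 ≡ 1).
Multiplying both sides by 7: x ≡ 7·17 = 119 ≡ 5 (mod 19).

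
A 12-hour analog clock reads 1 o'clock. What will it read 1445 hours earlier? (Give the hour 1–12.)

1445 mod 12 = 5 (since 120·12 = 1440).
1 − 5 → 8 on a 12-hour dial.

8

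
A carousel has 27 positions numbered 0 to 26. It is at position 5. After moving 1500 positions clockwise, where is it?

1500 = 55·27 + 15, so 1500 mod 27 = 15.
(5 + 15) mod 27 = 20.

20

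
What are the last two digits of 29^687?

09

Square-and-reduce mod 100: 29^1≡29, 29^2≡41, 29^4≡81, 29^8≡61, 29^16≡21, 29^32≡41, 29^64≡81, 29^128≡61, 29^256≡21, 29^512≡41.
Since 687 = 1 + 2 + 4 + 8 + 32 + 128 + 512 in binary, 29^687 ≡ 29·41·81·61·41·61·41 ≡ 9 (mod 100).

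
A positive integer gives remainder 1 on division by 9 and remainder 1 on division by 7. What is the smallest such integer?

x ≡ 1 (mod 7) gives x ∈ {1}.
The first of these with x mod 9 = 1 is 1.

1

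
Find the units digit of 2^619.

8

The units digit of 2^n cycles with period 4: 2, 4, 8, 6, …
619 mod 4 = 3, so the last digit matches 2^3 = 8.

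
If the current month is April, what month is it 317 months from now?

September

317 mod 12 = 5 (since 26·12 = 312).
April + 5 months → September.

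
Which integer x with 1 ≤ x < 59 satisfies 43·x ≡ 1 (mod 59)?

11

43·11 = 473 = 8·59 + 1, so 43⁻¹ ≡ 11 (mod 59).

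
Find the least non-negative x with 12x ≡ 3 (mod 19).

The inverse of 12 mod 19 is 8 (since 12·8 = 96 ≡ 1).
So x ≡ 8·3 = 24 ≡ 5 (mod 19).

5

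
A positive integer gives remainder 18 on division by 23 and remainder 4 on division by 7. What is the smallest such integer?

Since 7·10 ≡ 1 (mod 23), take x = 4 + 7·((18−4)·10 mod 23) = 4 + 7·2 = 18.
Check: 18 mod 23 = 18, 18 mod 7 = 4.

18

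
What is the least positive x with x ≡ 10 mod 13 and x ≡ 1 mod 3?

x ≡ 1 (mod 3) gives x ∈ {1, 4, 7, 10}.
The first of these with x mod 13 = 10 is 10.

10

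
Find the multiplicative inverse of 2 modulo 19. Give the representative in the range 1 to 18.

19 = 9·2 + 1
2 = 2·1 + 0
Back-substituting gives 2·10 ≡ 1 (mod 19).

10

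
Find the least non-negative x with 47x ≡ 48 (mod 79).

The inverse of 47 mod 79 is 37 (since 47·37 = 1739 ≡ 1).
Multiplying both sides by 37: x ≡ 37·48 = 1776 ≡ 38 (mod 79).

38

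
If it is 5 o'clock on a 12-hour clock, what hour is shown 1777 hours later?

Dividing 1777 by 12 gives quotient 148 and remainder 1.
5 + 1 → 6 on a 12-hour dial.

6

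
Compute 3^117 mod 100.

Successive squares of 3 mod 100: 3^1≡3, 3^2≡9, 3^4≡81, 3^8≡61, 3^16≡21, 3^32≡41, 3^64≡81.
Since 117 = 1 + 4 + 16 + 32 + 64 in binary, 3^117 ≡ 3·81·21·41·81 ≡ 63 (mod 100).

63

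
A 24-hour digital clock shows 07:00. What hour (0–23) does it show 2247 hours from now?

Dividing 2247 by 24 gives quotient 93 and remainder 15.
(7 + 15) mod 24 = 22.

22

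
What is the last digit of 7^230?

The units digit of 7^n cycles with period 4: 7, 9, 3, 1, …
230 leaves remainder 2 on division by 4, so 7^230 ends in 9.

9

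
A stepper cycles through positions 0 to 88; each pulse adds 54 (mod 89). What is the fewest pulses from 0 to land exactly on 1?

89 = 1·54 + 35
54 = 1·35 + 19
35 = 1·19 + 16
19 = 1·16 + 3
16 = 5·3 + 1
3 = 3·1 + 0
Back-substituting gives 54·61 ≡ 1 (mod 89).

61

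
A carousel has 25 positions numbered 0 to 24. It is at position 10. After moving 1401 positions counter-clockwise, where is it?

1401 − 56·25 = 1, so 1401 ≡ 1 (mod 25).
(10 − 1) mod 25 = 9.

9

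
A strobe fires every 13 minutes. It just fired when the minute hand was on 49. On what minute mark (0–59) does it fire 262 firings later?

35

262·13 = 3406.
Dividing 3406 by 60 gives quotient 56 and remainder 46.
(49 + 46) mod 60 = 35.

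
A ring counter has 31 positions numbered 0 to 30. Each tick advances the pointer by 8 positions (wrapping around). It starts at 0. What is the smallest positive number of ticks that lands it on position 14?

The inverse of 8 mod 31 is 4 (since 8·4 = 32 ≡ 1).
So x ≡ 4·14 = 56 ≡ 25 (mod 31).

25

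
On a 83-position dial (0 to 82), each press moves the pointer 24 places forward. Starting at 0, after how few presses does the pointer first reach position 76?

The inverse of 24 mod 83 is 45 (since 24·45 = 1080 ≡ 1).
Multiplying both sides by 45: x ≡ 45·76 = 3420 ≡ 17 (mod 83).

17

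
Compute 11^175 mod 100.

Successive squares of 11 mod 100: 11^1≡11, 11^2≡21, 11^4≡41, 11^8≡81, 11^16≡61, 11^32≡21, 11^64≡41, 11^128≡81.
Since 175 = 1 + 2 + 4 + 8 + 32 + 128 in binary, 11^175 ≡ 11·21·41·81·21·81 ≡ 51 (mod 100).

51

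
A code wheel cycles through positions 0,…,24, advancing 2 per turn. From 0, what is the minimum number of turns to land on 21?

23

The inverse of 2 mod 25 is 13 (since 2·13 = 26 ≡ 1).
Multiplying both sides by 13: x ≡ 13·21 = 273 ≡ 23 (mod 25).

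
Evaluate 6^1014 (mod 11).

Successive squares of 6 mod 11: 6^1≡6, 6^2≡3, 6^4≡9, 6^8≡4, 6^16≡5, 6^32≡3, 6^64≡9, 6^128≡4, 6^256≡5, 6^512≡3.
Since 1014 = 2 + 4 + 16 + 32 + 64 + 128 + 256 + 512 in binary, 6^1014 ≡ 3·9·5·3·9·4·5·3 ≡ 9 (mod 11).

9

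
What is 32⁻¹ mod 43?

43 = 1·32 + 11
32 = 2·11 + 10
11 = 1·10 + 1
10 = 10·1 + 0
Back-substituting gives 32·39 ≡ 1 (mod 43).

39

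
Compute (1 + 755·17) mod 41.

3

755·17 = 12835.
12835 − 313·41 = 2, so 12835 ≡ 2 (mod 41).
(1 + 2) mod 41 = 3.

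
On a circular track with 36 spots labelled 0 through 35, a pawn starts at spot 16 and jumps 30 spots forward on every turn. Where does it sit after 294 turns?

294·30 = 8820.
8820 = 245·36 + 0, so 8820 mod 36 = 0.
(16 + 0) mod 36 = 16.

16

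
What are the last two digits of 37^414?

89

By repeated squaring mod 100: 37^1≡37, 37^2≡69, 37^4≡61, 37^8≡21, 37^16≡41, 37^32≡81, 37^64≡61, 37^128≡21, 37^256≡41.
414 = 2 + 4 + 8 + 16 + 128 + 256, so 37^414 ≡ 69·61·21·41·21·41 ≡ 89 (mod 100).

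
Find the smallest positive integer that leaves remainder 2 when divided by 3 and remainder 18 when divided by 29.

x ≡ 2 (mod 3) gives x ∈ {2, 5, 8, 11, 14, 17, 20, 23, …}.
The first of these with x mod 29 = 18 is 47.

47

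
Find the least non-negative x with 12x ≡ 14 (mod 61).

52

12⁻¹ ≡ 56 (mod 61) because 12·56 = 672 = 11·61 + 1.
Multiplying both sides by 56: x ≡ 56·14 = 784 ≡ 52 (mod 61).
Check: 12·52 = 624 = 10·61 + 14.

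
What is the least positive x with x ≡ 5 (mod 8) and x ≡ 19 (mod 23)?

157

x ≡ 5 (mod 8) gives x ∈ {5, 13, 21, 29, 37, 45, 53, 61, …}.
The first of these with x mod 23 = 19 is 157.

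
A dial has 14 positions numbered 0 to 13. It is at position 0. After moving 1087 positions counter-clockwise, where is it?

5

1087 − 77·14 = 9, so 1087 ≡ 9 (mod 14).
(0 − 9) mod 14 = 5.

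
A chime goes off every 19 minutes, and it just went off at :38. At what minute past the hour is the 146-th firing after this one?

146·19 = 2774.
2774 − 46·60 = 14, so 2774 ≡ 14 (mod 60).
(38 + 14) mod 60 = 52.

52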